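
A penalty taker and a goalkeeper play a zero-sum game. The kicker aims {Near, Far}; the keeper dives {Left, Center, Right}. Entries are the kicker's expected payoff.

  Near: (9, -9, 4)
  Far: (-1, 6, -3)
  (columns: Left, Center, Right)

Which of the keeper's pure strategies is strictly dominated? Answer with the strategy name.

Right holds the kicker's payoff strictly below Left in every row: 4 < 9, -3 < -1.
So Left is strictly dominated for the keeper.

Left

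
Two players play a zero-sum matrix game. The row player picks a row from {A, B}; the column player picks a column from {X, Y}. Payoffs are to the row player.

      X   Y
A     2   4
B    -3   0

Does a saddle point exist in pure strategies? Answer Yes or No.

Yes

Row minima: A → 2, B → -3; maximin = 2.
Column maxima: X → 2, Y → 4; minimax = 2.
maximin = minimax = 2, so a saddle point exists.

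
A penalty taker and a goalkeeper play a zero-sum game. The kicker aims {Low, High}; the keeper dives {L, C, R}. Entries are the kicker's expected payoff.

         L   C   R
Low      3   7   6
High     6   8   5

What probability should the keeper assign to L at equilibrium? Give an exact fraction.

1/4

Row minima: Low → 3, High → 5; maximin = 5.
Column maxima: L → 6, C → 8, R → 6; minimax = 6.
5 ≠ 6, so there is no saddle point; optimal play is mixed.
C is strictly dominated by L (it gives the kicker strictly more in every row), so the keeper never plays it.
On the remaining 2×2 (Low, High vs L, R):
Let the kicker play Low with probability p. Expected payoff against L: 3p + 6(1−p) = −3p + 6; against R: 6p + 5(1−p) = p + 5.
Setting these equal: −3p + 6 = p + 5 ⇒ −4p = -1 ⇒ p = 1/4, and the value is (-3)·(1/4) + 6 = 21/4.
For the keeper: with q = P(L), equating Low's and High's payoffs gives −3q + 6 = q + 5 ⇒ q = 1/4.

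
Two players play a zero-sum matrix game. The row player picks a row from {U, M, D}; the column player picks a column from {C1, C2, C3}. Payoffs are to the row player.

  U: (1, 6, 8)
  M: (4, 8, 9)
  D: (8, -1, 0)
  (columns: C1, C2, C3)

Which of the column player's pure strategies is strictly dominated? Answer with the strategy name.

C2 holds the row player's payoff strictly below C3 in every row: 6 < 8, 8 < 9, -1 < 0.
So C3 is strictly dominated for the column player.

C3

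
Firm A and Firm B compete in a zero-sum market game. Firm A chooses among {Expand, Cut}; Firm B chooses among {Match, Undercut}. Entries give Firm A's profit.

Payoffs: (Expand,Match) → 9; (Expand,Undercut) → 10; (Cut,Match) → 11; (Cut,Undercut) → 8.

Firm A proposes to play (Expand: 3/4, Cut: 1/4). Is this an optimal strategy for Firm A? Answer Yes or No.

Against Match this mix gives (3/4)·9 + (1/4)·11 = 19/2.
Against Undercut this mix gives (3/4)·10 + (1/4)·8 = 19/2.
All of Firm B's active replies (Match, Undercut) yield 19/2, and no column does worse for Firm A. The mix makes Firm B indifferent and guarantees 19/2, so it is optimal.

Yes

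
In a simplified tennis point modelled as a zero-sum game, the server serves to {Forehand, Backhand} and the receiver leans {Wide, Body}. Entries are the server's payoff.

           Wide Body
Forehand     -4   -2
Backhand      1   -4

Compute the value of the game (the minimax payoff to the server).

-18/7

Row minima: Forehand → -4, Backhand → -4; maximin = -4.
Column maxima: Wide → 1, Body → -2; minimax = -2.
-4 ≠ -2, so there is no saddle point; optimal play is mixed.
Let the server play Forehand with probability p. Expected payoff against Wide: (-4)p + 1(1−p) = −5p + 1; against Body: (-2)p + (-4)(1−p) = 2p − 4.
Setting these equal: −5p + 1 = 2p − 4 ⇒ −7p = -5 ⇒ p = 5/7, and the value is (-5)·(5/7) + 1 = -18/7.
For the receiver: with q = P(Wide), equating Forehand's and Backhand's payoffs gives −2q − 2 = 5q − 4 ⇒ q = 2/7.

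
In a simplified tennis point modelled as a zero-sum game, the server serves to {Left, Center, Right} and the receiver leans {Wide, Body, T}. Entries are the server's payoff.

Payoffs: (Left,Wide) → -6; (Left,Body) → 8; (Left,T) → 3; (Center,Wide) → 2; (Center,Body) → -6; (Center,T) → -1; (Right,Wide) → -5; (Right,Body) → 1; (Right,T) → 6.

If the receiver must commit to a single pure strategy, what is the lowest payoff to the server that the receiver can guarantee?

Column maxima: Wide → 2, Body → 8, T → 6.
The smallest of these is 2.

2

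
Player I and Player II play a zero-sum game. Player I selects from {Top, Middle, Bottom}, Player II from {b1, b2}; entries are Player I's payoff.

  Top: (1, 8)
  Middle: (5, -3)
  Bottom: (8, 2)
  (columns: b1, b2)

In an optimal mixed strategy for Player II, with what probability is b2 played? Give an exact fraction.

Row minima: Top → 1, Middle → -3, Bottom → 2; maximin = 2.
Column maxima: b1 → 8, b2 → 8; minimax = 8.
2 ≠ 8, so there is no saddle point; optimal play is mixed.
Middle is strictly dominated by Bottom, so Player I never plays it.
On the remaining 2×2 (Top, Bottom vs b1, b2):
Let Player I play Top with probability p. Expected payoff against b1: 1p + 8(1−p) = −7p + 8; against b2: 8p + 2(1−p) = 6p + 2.
Setting these equal: −7p + 8 = 6p + 2 ⇒ −13p = -6 ⇒ p = 6/13, and the value is (-7)·(6/13) + 8 = 62/13.
For Player II: with q = P(b1), equating Top's and Bottom's payoffs gives −7q + 8 = 6q + 2 ⇒ q = 6/13.

7/13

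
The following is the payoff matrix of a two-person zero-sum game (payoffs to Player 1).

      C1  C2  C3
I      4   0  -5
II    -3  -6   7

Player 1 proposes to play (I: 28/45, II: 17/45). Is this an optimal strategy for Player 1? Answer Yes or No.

No

Against C1 this mix gives (28/45)·4 + (17/45)·(-3) = 61/45.
Against C2 this mix gives (28/45)·0 + (17/45)·(-6) = -34/15.
Against C3 this mix gives (28/45)·(-5) + (17/45)·7 = -7/15.
Player 2 will play C2, holding Player 1 to -34/15. Shifting weight toward the row that does better against C2 would raise this floor (the equalizing mix achieves -5/3 against both C2 and C3), so the proposed strategy is not optimal.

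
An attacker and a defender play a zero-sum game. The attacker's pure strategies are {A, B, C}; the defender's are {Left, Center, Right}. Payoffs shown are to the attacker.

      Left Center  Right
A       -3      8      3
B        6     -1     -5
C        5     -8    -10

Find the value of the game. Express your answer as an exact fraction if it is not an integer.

Row minima: A → -3, B → -5, C → -10; maximin = -3.
Column maxima: Left → 6, Center → 8, Right → 3; minimax = 3.
-3 ≠ 3, so there is no saddle point; optimal play is mixed.
C is strictly dominated by B, so the attacker never plays it.
Center is strictly dominated by Right (it gives the attacker strictly more in every row), so the defender never plays it.
On the remaining 2×2 (A, B vs Left, Right):
Let the attacker play A with probability p. Expected payoff against Left: (-3)p + 6(1−p) = −9p + 6; against Right: 3p + (-5)(1−p) = 8p − 5.
Setting these equal: −9p + 6 = 8p − 5 ⇒ −17p = -11 ⇒ p = 11/17, and the value is (-9)·(11/17) + 6 = 3/17.
For the defender: with q = P(Left), equating A's and B's payoffs gives −6q + 3 = 11q − 5 ⇒ q = 8/17.

3/17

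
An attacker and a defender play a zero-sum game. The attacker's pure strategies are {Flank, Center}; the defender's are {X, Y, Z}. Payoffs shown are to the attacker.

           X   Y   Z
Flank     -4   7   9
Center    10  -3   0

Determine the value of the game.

Row minima: Flank → -4, Center → -3; maximin = -3.
Column maxima: X → 10, Y → 7, Z → 9; minimax = 7.
-3 ≠ 7, so there is no saddle point; optimal play is mixed.
Z is strictly dominated by Y (it gives the attacker strictly more in every row), so the defender never plays it.
On the remaining 2×2 (Flank, Center vs X, Y):
Let the attacker play Flank with probability p. Expected payoff against X: (-4)p + 10(1−p) = −14p + 10; against Y: 7p + (-3)(1−p) = 10p − 3.
Setting these equal: −14p + 10 = 10p − 3 ⇒ −24p = -13 ⇒ p = 13/24, and the value is (-14)·(13/24) + 10 = 29/12.
For the defender: with q = P(X), equating Flank's and Center's payoffs gives −11q + 7 = 13q − 3 ⇒ q = 5/12.

29/12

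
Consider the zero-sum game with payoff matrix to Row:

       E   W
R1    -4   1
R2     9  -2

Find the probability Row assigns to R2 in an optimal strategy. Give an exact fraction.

Row minima: R1 → -4, R2 → -2; maximin = -2.
Column maxima: E → 9, W → 1; minimax = 1.
-2 ≠ 1, so there is no saddle point; optimal play is mixed.
Let Row play R1 with probability p. Expected payoff against E: (-4)p + 9(1−p) = −13p + 9; against W: 1p + (-2)(1−p) = 3p − 2.
Setting these equal: −13p + 9 = 3p − 2 ⇒ −16p = -11 ⇒ p = 11/16, and the value is (-13)·(11/16) + 9 = 1/16.
For Column: with q = P(E), equating R1's and R2's payoffs gives −5q + 1 = 11q − 2 ⇒ q = 3/16.

5/16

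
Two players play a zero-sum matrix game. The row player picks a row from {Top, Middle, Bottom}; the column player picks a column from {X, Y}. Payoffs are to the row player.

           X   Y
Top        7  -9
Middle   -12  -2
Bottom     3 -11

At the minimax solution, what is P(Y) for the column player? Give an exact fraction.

Row minima: Top → -9, Middle → -12, Bottom → -11; maximin = -9.
Column maxima: X → 7, Y → -2; minimax = -2.
-9 ≠ -2, so there is no saddle point; optimal play is mixed.
Bottom is strictly dominated by Top, so the row player never plays it.
On the remaining 2×2 (Top, Middle vs X, Y):
Let the row player play Top with probability p. Expected payoff against X: 7p + (-12)(1−p) = 19p − 12; against Y: (-9)p + (-2)(1−p) = −7p − 2.
Setting these equal: 19p − 12 = −7p − 2 ⇒ 26p = 10 ⇒ p = 5/13, and the value is (19)·(5/13) − 12 = -61/13.
For the column player: with q = P(X), equating Top's and Middle's payoffs gives 16q − 9 = −10q − 2 ⇒ q = 7/26.

19/26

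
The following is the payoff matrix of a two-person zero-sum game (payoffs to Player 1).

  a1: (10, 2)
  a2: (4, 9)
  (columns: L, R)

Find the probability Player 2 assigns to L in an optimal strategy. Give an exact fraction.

Row minima: a1 → 2, a2 → 4; maximin = 4.
Column maxima: L → 10, R → 9; minimax = 9.
4 ≠ 9, so there is no saddle point; optimal play is mixed.
Let Player 1 play a1 with probability p. Expected payoff against L: 10p + 4(1−p) = 6p + 4; against R: 2p + 9(1−p) = −7p + 9.
Setting these equal: 6p + 4 = −7p + 9 ⇒ 13p = 5 ⇒ p = 5/13, and the value is (6)·(5/13) + 4 = 82/13.
For Player 2: with q = P(L), equating a1's and a2's payoffs gives 8q + 2 = −5q + 9 ⇒ q = 7/13.

7/13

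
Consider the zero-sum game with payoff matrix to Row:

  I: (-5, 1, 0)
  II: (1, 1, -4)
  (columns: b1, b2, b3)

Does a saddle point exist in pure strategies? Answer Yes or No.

Row minima: I → -5, II → -4; maximin = -4.
Column maxima: b1 → 1, b2 → 1, b3 → 0; minimax = 0.
-4 ≠ 0, so no pure-strategy equilibrium exists.

No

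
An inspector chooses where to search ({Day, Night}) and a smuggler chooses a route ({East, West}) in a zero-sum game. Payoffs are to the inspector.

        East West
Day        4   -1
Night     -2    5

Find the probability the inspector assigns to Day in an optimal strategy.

Row minima: Day → -1, Night → -2; maximin = -1.
Column maxima: East → 4, West → 5; minimax = 4.
-1 ≠ 4, so there is no saddle point; optimal play is mixed.
Let the inspector play Day with probability p. Expected payoff against East: 4p + (-2)(1−p) = 6p − 2; against West: (-1)p + 5(1−p) = −6p + 5.
Setting these equal: 6p − 2 = −6p + 5 ⇒ 12p = 7 ⇒ p = 7/12, and the value is (6)·(7/12) − 2 = 3/2.
For the smuggler: with q = P(East), equating Day's and Night's payoffs gives 5q − 1 = −7q + 5 ⇒ q = 1/2.

7/12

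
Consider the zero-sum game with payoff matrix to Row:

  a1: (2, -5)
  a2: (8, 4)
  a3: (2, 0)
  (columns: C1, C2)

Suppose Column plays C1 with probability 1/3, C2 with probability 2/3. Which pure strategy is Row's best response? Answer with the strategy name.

Expected payoff of a1: (1/3)·2 + (2/3)·(-5) = -8/3.
Expected payoff of a2: (1/3)·8 + (2/3)·4 = 16/3.
Expected payoff of a3: (1/3)·2 + (2/3)·0 = 2/3.
The largest is 16/3, so Row's best response is a2.

a2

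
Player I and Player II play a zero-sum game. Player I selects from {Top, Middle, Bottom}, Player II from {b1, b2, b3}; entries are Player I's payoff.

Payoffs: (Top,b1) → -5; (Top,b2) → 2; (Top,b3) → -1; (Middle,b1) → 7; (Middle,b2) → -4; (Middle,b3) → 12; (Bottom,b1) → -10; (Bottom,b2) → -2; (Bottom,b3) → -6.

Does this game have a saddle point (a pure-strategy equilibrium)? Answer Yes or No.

No

Row minima: Top → -5, Middle → -4, Bottom → -10; maximin = -4.
Column maxima: b1 → 7, b2 → 2, b3 → 12; minimax = 2.
-4 ≠ 2, so no pure-strategy equilibrium exists.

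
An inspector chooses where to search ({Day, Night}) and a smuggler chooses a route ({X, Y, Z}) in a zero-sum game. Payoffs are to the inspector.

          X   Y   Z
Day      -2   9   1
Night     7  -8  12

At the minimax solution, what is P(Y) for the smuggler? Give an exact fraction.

Row minima: Day → -2, Night → -8; maximin = -2.
Column maxima: X → 7, Y → 9, Z → 12; minimax = 7.
-2 ≠ 7, so there is no saddle point; optimal play is mixed.
Z is strictly dominated by X (it gives the inspector strictly more in every row), so the smuggler never plays it.
On the remaining 2×2 (Day, Night vs X, Y):
Let the inspector play Day with probability p. Expected payoff against X: (-2)p + 7(1−p) = −9p + 7; against Y: 9p + (-8)(1−p) = 17p − 8.
Setting these equal: −9p + 7 = 17p − 8 ⇒ −26p = -15 ⇒ p = 15/26, and the value is (-9)·(15/26) + 7 = 47/26.
For the smuggler: with q = P(X), equating Day's and Night's payoffs gives −11q + 9 = 15q − 8 ⇒ q = 17/26.

9/26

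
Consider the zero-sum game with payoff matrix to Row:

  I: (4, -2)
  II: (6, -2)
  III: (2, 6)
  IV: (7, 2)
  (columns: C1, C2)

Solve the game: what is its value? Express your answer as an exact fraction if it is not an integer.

Row minima: I → -2, II → -2, III → 2, IV → 2; maximin = 2.
Column maxima: C1 → 7, C2 → 6; minimax = 6.
2 ≠ 6, so there is no saddle point; optimal play is mixed.
I is strictly dominated by IV, so Row never plays it.
II is strictly dominated by IV, so Row never plays it.
On the remaining 2×2 (III, IV vs C1, C2):
Let Row play III with probability p. Expected payoff against C1: 2p + 7(1−p) = −5p + 7; against C2: 6p + 2(1−p) = 4p + 2.
Setting these equal: −5p + 7 = 4p + 2 ⇒ −9p = -5 ⇒ p = 5/9, and the value is (-5)·(5/9) + 7 = 38/9.
For Column: with q = P(C1), equating III's and IV's payoffs gives −4q + 6 = 5q + 2 ⇒ q = 4/9.

38/9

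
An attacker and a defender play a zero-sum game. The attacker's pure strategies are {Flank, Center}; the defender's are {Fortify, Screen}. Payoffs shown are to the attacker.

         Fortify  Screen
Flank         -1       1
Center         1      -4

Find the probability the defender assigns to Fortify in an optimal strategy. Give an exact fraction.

Row minima: Flank → -1, Center → -4; maximin = -1.
Column maxima: Fortify → 1, Screen → 1; minimax = 1.
-1 ≠ 1, so there is no saddle point; optimal play is mixed.
Let the attacker play Flank with probability p. Expected payoff against Fortify: (-1)p + 1(1−p) = −2p + 1; against Screen: 1p + (-4)(1−p) = 5p − 4.
Setting these equal: −2p + 1 = 5p − 4 ⇒ −7p = -5 ⇒ p = 5/7, and the value is (-2)·(5/7) + 1 = -3/7.
For the defender: with q = P(Fortify), equating Flank's and Center's payoffs gives −2q + 1 = 5q − 4 ⇒ q = 5/7.

5/7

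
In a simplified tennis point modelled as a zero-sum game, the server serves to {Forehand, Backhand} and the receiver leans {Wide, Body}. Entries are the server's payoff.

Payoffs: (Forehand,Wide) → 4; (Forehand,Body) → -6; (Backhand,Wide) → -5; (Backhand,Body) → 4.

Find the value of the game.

Row minima: Forehand → -6, Backhand → -5; maximin = -5.
Column maxima: Wide → 4, Body → 4; minimax = 4.
-5 ≠ 4, so there is no saddle point; optimal play is mixed.
Let the server play Forehand with probability p. Expected payoff against Wide: 4p + (-5)(1−p) = 9p − 5; against Body: (-6)p + 4(1−p) = −10p + 4.
Setting these equal: 9p − 5 = −10p + 4 ⇒ 19p = 9 ⇒ p = 9/19, and the value is (9)·(9/19) − 5 = -14/19.
For the receiver: with q = P(Wide), equating Forehand's and Backhand's payoffs gives 10q − 6 = −9q + 4 ⇒ q = 10/19.

-14/19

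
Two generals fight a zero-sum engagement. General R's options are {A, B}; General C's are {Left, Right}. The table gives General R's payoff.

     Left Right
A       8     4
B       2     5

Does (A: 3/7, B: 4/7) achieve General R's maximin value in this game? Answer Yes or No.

Against Left this mix gives (3/7)·8 + (4/7)·2 = 32/7.
Against Right this mix gives (3/7)·4 + (4/7)·5 = 32/7.
All of General C's active replies (Left, Right) yield 32/7, and no column does worse for General R. The mix makes General C indifferent and guarantees 32/7, so it is optimal.

Yes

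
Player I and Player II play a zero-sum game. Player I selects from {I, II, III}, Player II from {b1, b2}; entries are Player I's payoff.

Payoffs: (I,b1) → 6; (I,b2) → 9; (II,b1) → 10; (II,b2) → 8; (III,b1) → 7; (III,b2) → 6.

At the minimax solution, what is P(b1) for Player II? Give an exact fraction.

Row minima: I → 6, II → 8, III → 6; maximin = 8.
Column maxima: b1 → 10, b2 → 9; minimax = 9.
8 ≠ 9, so there is no saddle point; optimal play is mixed.
III is strictly dominated by II, so Player I never plays it.
On the remaining 2×2 (I, II vs b1, b2):
Let Player I play I with probability p. Expected payoff against b1: 6p + 10(1−p) = −4p + 10; against b2: 9p + 8(1−p) = p + 8.
Setting these equal: −4p + 10 = p + 8 ⇒ −5p = -2 ⇒ p = 2/5, and the value is (-4)·(2/5) + 10 = 42/5.
For Player II: with q = P(b1), equating I's and II's payoffs gives −3q + 9 = 2q + 8 ⇒ q = 1/5.

1/5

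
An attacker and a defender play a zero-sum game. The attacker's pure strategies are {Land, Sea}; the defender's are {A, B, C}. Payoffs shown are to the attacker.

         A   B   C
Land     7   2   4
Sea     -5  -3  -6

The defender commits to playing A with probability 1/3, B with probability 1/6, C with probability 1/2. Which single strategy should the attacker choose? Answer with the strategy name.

Expected payoff of Land: (1/3)·7 + (1/6)·2 + (1/2)·4 = 14/3.
Expected payoff of Sea: (1/3)·(-5) + (1/6)·(-3) + (1/2)·(-6) = -31/6.
The largest is 14/3, so the attacker's best response is Land.

Land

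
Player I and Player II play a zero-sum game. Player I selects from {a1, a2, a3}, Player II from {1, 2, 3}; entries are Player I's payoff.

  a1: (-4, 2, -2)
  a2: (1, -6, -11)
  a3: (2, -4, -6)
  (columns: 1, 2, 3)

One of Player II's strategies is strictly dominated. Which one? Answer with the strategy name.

3 holds Player I's payoff strictly below 2 in every row: -2 < 2, -11 < -6, -6 < -4.
So 2 is strictly dominated for Player II.

2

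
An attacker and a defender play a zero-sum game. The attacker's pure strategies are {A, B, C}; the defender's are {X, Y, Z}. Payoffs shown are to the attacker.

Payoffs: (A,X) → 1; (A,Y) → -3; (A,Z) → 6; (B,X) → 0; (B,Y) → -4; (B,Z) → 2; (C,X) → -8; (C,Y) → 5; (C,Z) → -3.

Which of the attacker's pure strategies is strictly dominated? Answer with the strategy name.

B

A gives a strictly higher payoff than B against every column: 1 > 0, -3 > -4, 6 > 2.
So B is strictly dominated and the attacker never plays it.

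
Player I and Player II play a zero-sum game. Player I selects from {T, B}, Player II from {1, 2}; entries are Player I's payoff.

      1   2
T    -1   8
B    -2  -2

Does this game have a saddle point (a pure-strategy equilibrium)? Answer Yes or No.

Row minima: T → -1, B → -2; maximin = -1.
Column maxima: 1 → -1, 2 → 8; minimax = -1.
maximin = minimax = -1, so a saddle point exists.

Yes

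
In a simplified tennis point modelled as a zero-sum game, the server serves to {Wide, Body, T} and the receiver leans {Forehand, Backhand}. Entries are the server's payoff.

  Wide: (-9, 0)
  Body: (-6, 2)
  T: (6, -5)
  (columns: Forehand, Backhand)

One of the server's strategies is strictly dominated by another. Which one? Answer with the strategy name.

Body gives a strictly higher payoff than Wide against every column: -6 > -9, 2 > 0.
So Wide is strictly dominated and the server never plays it.

Wide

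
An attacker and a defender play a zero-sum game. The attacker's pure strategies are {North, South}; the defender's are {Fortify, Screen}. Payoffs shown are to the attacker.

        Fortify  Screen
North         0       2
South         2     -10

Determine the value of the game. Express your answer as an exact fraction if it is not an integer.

Row minima: North → 0, South → -10; maximin = 0.
Column maxima: Fortify → 2, Screen → 2; minimax = 2.
0 ≠ 2, so there is no saddle point; optimal play is mixed.
Let the attacker play North with probability p. Expected payoff against Fortify: 0p + 2(1−p) = −2p + 2; against Screen: 2p + (-10)(1−p) = 12p − 10.
Setting these equal: −2p + 2 = 12p − 10 ⇒ −14p = -12 ⇒ p = 6/7, and the value is (-2)·(6/7) + 2 = 2/7.
For the defender: with q = P(Fortify), equating North's and South's payoffs gives −2q + 2 = 12q − 10 ⇒ q = 6/7.

2/7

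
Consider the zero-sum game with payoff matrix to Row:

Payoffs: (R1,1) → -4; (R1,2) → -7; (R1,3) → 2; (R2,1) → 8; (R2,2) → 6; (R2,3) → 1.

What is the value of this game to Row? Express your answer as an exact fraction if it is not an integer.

19/14

Row minima: R1 → -7, R2 → 1; maximin = 1.
Column maxima: 1 → 8, 2 → 6, 3 → 2; minimax = 2.
1 ≠ 2, so there is no saddle point; optimal play is mixed.
1 is strictly dominated by 2 (it gives Row strictly more in every row), so Column never plays it.
On the remaining 2×2 (R1, R2 vs 2, 3):
Let Row play R1 with probability p. Expected payoff against 2: (-7)p + 6(1−p) = −13p + 6; against 3: 2p + 1(1−p) = p + 1.
Setting these equal: −13p + 6 = p + 1 ⇒ −14p = -5 ⇒ p = 5/14, and the value is (-13)·(5/14) + 6 = 19/14.
For Column: with q = P(2), equating R1's and R2's payoffs gives −9q + 2 = 5q + 1 ⇒ q = 1/14.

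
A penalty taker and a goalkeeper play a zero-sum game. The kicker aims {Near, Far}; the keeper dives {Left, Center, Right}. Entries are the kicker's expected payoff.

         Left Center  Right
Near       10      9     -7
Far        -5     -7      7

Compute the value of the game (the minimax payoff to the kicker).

Row minima: Near → -7, Far → -7; maximin = -7.
Column maxima: Left → 10, Center → 9, Right → 7; minimax = 7.
-7 ≠ 7, so there is no saddle point; optimal play is mixed.
Left is strictly dominated by Center (it gives the kicker strictly more in every row), so the keeper never plays it.
On the remaining 2×2 (Near, Far vs Center, Right):
Let the kicker play Near with probability p. Expected payoff against Center: 9p + (-7)(1−p) = 16p − 7; against Right: (-7)p + 7(1−p) = −14p + 7.
Setting these equal: 16p − 7 = −14p + 7 ⇒ 30p = 14 ⇒ p = 7/15, and the value is (16)·(7/15) − 7 = 7/15.
For the keeper: with q = P(Center), equating Near's and Far's payoffs gives 16q − 7 = −14q + 7 ⇒ q = 7/15.

7/15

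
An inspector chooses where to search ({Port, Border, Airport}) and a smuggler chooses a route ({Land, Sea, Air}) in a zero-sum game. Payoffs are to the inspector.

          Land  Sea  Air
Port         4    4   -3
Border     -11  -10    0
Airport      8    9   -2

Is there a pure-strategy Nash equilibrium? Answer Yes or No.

No

Row minima: Port → -3, Border → -11, Airport → -2; maximin = -2.
Column maxima: Land → 8, Sea → 9, Air → 0; minimax = 0.
-2 ≠ 0, so no pure-strategy equilibrium exists.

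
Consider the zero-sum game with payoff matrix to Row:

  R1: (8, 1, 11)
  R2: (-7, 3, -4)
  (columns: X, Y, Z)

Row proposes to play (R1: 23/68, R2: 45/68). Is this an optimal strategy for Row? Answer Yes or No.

Against X this mix gives (23/68)·8 + (45/68)·(-7) = -131/68.
Against Y this mix gives (23/68)·1 + (45/68)·3 = 79/34.
Against Z this mix gives (23/68)·11 + (45/68)·(-4) = 73/68.
Column will play X, holding Row to -131/68. Shifting weight toward the row that does better against X would raise this floor (the equalizing mix achieves 31/17 against both X and Y), so the proposed strategy is not optimal.

No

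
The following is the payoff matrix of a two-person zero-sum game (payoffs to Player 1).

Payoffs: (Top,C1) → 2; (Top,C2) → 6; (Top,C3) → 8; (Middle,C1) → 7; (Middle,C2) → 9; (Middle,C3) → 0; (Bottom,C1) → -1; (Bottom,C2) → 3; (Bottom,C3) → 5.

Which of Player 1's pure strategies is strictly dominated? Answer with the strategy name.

Bottom

Top gives a strictly higher payoff than Bottom against every column: 2 > -1, 6 > 3, 8 > 5.
So Bottom is strictly dominated and Player 1 never plays it.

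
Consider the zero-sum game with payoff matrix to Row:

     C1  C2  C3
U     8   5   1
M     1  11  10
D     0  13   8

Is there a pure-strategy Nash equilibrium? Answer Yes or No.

Row minima: U → 1, M → 1, D → 0; maximin = 1.
Column maxima: C1 → 8, C2 → 13, C3 → 10; minimax = 8.
1 ≠ 8, so no pure-strategy equilibrium exists.

No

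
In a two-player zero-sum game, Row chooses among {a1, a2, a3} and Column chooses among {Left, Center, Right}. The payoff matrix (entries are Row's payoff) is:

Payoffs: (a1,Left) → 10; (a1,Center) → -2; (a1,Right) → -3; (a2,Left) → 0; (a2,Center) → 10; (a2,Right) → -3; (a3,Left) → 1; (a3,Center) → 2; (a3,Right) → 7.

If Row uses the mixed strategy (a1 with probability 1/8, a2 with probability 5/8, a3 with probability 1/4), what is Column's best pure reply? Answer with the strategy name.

Right

If Column plays Left, Row's expected payoff is (1/8)·10 + (5/8)·0 + (1/4)·1 = 3/2.
If Column plays Center, Row's expected payoff is (1/8)·(-2) + (5/8)·10 + (1/4)·2 = 13/2.
If Column plays Right, Row's expected payoff is (1/8)·(-3) + (5/8)·(-3) + (1/4)·7 = -1/2.
Column minimizes Row's payoff; the smallest is -1/2, so the best response is Right.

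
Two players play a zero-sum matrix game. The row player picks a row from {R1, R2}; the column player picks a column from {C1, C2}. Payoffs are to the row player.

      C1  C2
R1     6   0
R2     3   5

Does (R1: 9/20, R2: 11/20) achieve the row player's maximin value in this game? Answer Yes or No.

Against C1 this mix gives (9/20)·6 + (11/20)·3 = 87/20.
Against C2 this mix gives (9/20)·0 + (11/20)·5 = 11/4.
The column player will play C2, holding the row player to 11/4. Shifting weight toward the row that does better against C2 would raise this floor (the equalizing mix achieves 15/4 against both C2 and C1), so the proposed strategy is not optimal.

No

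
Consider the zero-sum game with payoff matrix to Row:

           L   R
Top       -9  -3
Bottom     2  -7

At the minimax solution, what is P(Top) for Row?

3/5

Row minima: Top → -9, Bottom → -7; maximin = -7.
Column maxima: L → 2, R → -3; minimax = -3.
-7 ≠ -3, so there is no saddle point; optimal play is mixed.
Let Row play Top with probability p. Expected payoff against L: (-9)p + 2(1−p) = −11p + 2; against R: (-3)p + (-7)(1−p) = 4p − 7.
Setting these equal: −11p + 2 = 4p − 7 ⇒ −15p = -9 ⇒ p = 3/5, and the value is (-11)·(3/5) + 2 = -23/5.
For Column: with q = P(L), equating Top's and Bottom's payoffs gives −6q − 3 = 9q − 7 ⇒ q = 4/15.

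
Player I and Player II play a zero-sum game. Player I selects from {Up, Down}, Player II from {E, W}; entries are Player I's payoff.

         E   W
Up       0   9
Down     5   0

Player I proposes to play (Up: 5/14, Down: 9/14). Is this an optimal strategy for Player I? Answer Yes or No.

Yes

Against E this mix gives (5/14)·0 + (9/14)·5 = 45/14.
Against W this mix gives (5/14)·9 + (9/14)·0 = 45/14.
All of Player II's active replies (E, W) yield 45/14, and no column does worse for Player I. The mix makes Player II indifferent and guarantees 45/14, so it is optimal.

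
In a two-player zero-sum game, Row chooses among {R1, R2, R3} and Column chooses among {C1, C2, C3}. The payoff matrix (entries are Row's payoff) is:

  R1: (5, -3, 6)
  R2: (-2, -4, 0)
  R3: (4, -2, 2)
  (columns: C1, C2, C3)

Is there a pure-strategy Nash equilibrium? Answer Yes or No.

Row minima: R1 → -3, R2 → -4, R3 → -2; maximin = -2.
Column maxima: C1 → 5, C2 → -2, C3 → 6; minimax = -2.
maximin = minimax = -2, so a saddle point exists.

Yes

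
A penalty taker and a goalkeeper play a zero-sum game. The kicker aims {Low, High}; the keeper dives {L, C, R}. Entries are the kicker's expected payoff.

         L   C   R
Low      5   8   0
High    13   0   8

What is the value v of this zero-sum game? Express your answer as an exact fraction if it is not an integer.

Row minima: Low → 0, High → 0; maximin = 0.
Column maxima: L → 13, C → 8, R → 8; minimax = 8.
0 ≠ 8, so there is no saddle point; optimal play is mixed.
L is strictly dominated by R (it gives the kicker strictly more in every row), so the keeper never plays it.
On the remaining 2×2 (Low, High vs C, R):
Let the kicker play Low with probability p. Expected payoff against C: 8p + 0(1−p) = 8p; against R: 0p + 8(1−p) = −8p + 8.
Setting these equal: 8p = −8p + 8 ⇒ 16p = 8 ⇒ p = 1/2, and the value is (8)·(1/2) = 4.
For the keeper: with q = P(C), equating Low's and High's payoffs gives 8q = −8q + 8 ⇒ q = 1/2.

4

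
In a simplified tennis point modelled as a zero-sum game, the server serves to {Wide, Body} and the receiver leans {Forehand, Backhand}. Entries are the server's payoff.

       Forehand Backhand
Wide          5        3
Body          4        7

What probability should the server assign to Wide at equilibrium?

3/5

Row minima: Wide → 3, Body → 4; maximin = 4.
Column maxima: Forehand → 5, Backhand → 7; minimax = 5.
4 ≠ 5, so there is no saddle point; optimal play is mixed.
Let the server play Wide with probability p. Expected payoff against Forehand: 5p + 4(1−p) = p + 4; against Backhand: 3p + 7(1−p) = −4p + 7.
Setting these equal: p + 4 = −4p + 7 ⇒ 5p = 3 ⇒ p = 3/5, and the value is (1)·(3/5) + 4 = 23/5.
For the receiver: with q = P(Forehand), equating Wide's and Body's payoffs gives 2q + 3 = −3q + 7 ⇒ q = 4/5.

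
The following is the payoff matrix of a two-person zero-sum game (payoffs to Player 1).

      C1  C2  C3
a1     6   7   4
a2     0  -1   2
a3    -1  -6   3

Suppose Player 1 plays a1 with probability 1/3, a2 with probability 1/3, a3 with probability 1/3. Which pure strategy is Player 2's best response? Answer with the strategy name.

C2

If Player 2 plays C1, Player 1's expected payoff is (1/3)·6 + (1/3)·0 + (1/3)·(-1) = 5/3.
If Player 2 plays C2, Player 1's expected payoff is (1/3)·7 + (1/3)·(-1) + (1/3)·(-6) = 0.
If Player 2 plays C3, Player 1's expected payoff is (1/3)·4 + (1/3)·2 + (1/3)·3 = 3.
Player 2 minimizes Player 1's payoff; the smallest is 0, so the best response is C2.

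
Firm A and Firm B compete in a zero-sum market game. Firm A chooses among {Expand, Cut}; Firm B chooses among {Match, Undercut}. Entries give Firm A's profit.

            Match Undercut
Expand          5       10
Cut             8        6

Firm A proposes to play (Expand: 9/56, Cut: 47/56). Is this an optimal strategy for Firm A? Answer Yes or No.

Against Match this mix gives (9/56)·5 + (47/56)·8 = 421/56.
Against Undercut this mix gives (9/56)·10 + (47/56)·6 = 93/14.
Firm B will play Undercut, holding Firm A to 93/14. Shifting weight toward the row that does better against Undercut would raise this floor (the equalizing mix achieves 50/7 against both Undercut and Match), so the proposed strategy is not optimal.

No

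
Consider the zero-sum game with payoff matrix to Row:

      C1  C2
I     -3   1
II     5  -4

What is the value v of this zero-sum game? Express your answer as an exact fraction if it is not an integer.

Row minima: I → -3, II → -4; maximin = -3.
Column maxima: C1 → 5, C2 → 1; minimax = 1.
-3 ≠ 1, so there is no saddle point; optimal play is mixed.
Let Row play I with probability p. Expected payoff against C1: (-3)p + 5(1−p) = −8p + 5; against C2: 1p + (-4)(1−p) = 5p − 4.
Setting these equal: −8p + 5 = 5p − 4 ⇒ −13p = -9 ⇒ p = 9/13, and the value is (-8)·(9/13) + 5 = -7/13.
For Column: with q = P(C1), equating I's and II's payoffs gives −4q + 1 = 9q − 4 ⇒ q = 5/13.

-7/13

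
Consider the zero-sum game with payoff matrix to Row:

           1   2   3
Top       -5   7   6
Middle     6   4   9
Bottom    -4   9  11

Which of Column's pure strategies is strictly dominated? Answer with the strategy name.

1 holds Row's payoff strictly below 3 in every row: -5 < 6, 6 < 9, -4 < 11.
So 3 is strictly dominated for Column.

3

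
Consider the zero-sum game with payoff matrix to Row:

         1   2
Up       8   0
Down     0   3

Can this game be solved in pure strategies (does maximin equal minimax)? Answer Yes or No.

Row minima: Up → 0, Down → 0; maximin = 0.
Column maxima: 1 → 8, 2 → 3; minimax = 3.
0 ≠ 3, so no pure-strategy equilibrium exists.

No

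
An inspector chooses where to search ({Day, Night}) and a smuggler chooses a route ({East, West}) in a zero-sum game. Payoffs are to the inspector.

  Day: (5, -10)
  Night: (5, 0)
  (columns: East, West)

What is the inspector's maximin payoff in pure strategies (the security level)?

Row minima: Day → -10, Night → 0.
The best of these is 0.

0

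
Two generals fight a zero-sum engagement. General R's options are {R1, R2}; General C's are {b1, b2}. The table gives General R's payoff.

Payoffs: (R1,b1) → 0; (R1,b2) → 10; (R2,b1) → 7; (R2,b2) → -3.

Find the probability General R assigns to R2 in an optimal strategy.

Row minima: R1 → 0, R2 → -3; maximin = 0.
Column maxima: b1 → 7, b2 → 10; minimax = 7.
0 ≠ 7, so there is no saddle point; optimal play is mixed.
Let General R play R1 with probability p. Expected payoff against b1: 0p + 7(1−p) = −7p + 7; against b2: 10p + (-3)(1−p) = 13p − 3.
Setting these equal: −7p + 7 = 13p − 3 ⇒ −20p = -10 ⇒ p = 1/2, and the value is (-7)·(1/2) + 7 = 7/2.
For General C: with q = P(b1), equating R1's and R2's payoffs gives −10q + 10 = 10q − 3 ⇒ q = 13/20.

1/2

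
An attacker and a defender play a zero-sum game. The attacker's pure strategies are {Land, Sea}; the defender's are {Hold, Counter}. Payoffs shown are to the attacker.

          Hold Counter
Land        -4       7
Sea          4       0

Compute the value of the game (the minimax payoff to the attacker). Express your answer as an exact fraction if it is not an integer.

28/15

Row minima: Land → -4, Sea → 0; maximin = 0.
Column maxima: Hold → 4, Counter → 7; minimax = 4.
0 ≠ 4, so there is no saddle point; optimal play is mixed.
Let the attacker play Land with probability p. Expected payoff against Hold: (-4)p + 4(1−p) = −8p + 4; against Counter: 7p + 0(1−p) = 7p.
Setting these equal: −8p + 4 = 7p ⇒ −15p = -4 ⇒ p = 4/15, and the value is (-8)·(4/15) + 4 = 28/15.
For the defender: with q = P(Hold), equating Land's and Sea's payoffs gives −11q + 7 = 4q ⇒ q = 7/15.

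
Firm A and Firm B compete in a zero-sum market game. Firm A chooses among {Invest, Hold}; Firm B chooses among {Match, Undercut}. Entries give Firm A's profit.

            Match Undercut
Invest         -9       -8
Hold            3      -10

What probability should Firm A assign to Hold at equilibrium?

Row minima: Invest → -9, Hold → -10; maximin = -9.
Column maxima: Match → 3, Undercut → -8; minimax = -8.
-9 ≠ -8, so there is no saddle point; optimal play is mixed.
Let Firm A play Invest with probability p. Expected payoff against Match: (-9)p + 3(1−p) = −12p + 3; against Undercut: (-8)p + (-10)(1−p) = 2p − 10.
Setting these equal: −12p + 3 = 2p − 10 ⇒ −14p = -13 ⇒ p = 13/14, and the value is (-12)·(13/14) + 3 = -57/7.
For Firm B: with q = P(Match), equating Invest's and Hold's payoffs gives −q − 8 = 13q − 10 ⇒ q = 1/7.

1/14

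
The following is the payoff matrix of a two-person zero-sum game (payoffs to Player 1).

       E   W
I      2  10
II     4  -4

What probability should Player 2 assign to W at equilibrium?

1/8

Row minima: I → 2, II → -4; maximin = 2.
Column maxima: E → 4, W → 10; minimax = 4.
2 ≠ 4, so there is no saddle point; optimal play is mixed.
Let Player 1 play I with probability p. Expected payoff against E: 2p + 4(1−p) = −2p + 4; against W: 10p + (-4)(1−p) = 14p − 4.
Setting these equal: −2p + 4 = 14p − 4 ⇒ −16p = -8 ⇒ p = 1/2, and the value is (-2)·(1/2) + 4 = 3.
For Player 2: with q = P(E), equating I's and II's payoffs gives −8q + 10 = 8q − 4 ⇒ q = 7/8.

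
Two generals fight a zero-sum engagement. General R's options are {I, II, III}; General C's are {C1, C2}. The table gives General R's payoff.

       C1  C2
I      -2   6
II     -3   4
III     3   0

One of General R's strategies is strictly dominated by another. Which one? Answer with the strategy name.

II

I gives a strictly higher payoff than II against every column: -2 > -3, 6 > 4.
So II is strictly dominated and General R never plays it.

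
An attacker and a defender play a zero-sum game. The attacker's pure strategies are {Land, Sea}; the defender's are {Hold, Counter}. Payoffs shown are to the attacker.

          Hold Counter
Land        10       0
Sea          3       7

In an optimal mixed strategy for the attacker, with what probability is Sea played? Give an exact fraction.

5/7

Row minima: Land → 0, Sea → 3; maximin = 3.
Column maxima: Hold → 10, Counter → 7; minimax = 7.
3 ≠ 7, so there is no saddle point; optimal play is mixed.
Let the attacker play Land with probability p. Expected payoff against Hold: 10p + 3(1−p) = 7p + 3; against Counter: 0p + 7(1−p) = −7p + 7.
Setting these equal: 7p + 3 = −7p + 7 ⇒ 14p = 4 ⇒ p = 2/7, and the value is (7)·(2/7) + 3 = 5.
For the defender: with q = P(Hold), equating Land's and Sea's payoffs gives 10q = −4q + 7 ⇒ q = 1/2.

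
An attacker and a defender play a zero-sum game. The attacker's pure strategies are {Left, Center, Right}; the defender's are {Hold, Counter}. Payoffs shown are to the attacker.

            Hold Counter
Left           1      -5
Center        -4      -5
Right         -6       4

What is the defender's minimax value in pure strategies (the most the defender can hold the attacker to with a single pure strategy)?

1

Column maxima: Hold → 1, Counter → 4.
The smallest of these is 1.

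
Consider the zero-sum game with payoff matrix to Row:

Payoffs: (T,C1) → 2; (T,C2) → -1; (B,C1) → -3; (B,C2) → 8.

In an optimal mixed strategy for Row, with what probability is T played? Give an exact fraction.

11/14

Row minima: T → -1, B → -3; maximin = -1.
Column maxima: C1 → 2, C2 → 8; minimax = 2.
-1 ≠ 2, so there is no saddle point; optimal play is mixed.
Let Row play T with probability p. Expected payoff against C1: 2p + (-3)(1−p) = 5p − 3; against C2: (-1)p + 8(1−p) = −9p + 8.
Setting these equal: 5p − 3 = −9p + 8 ⇒ 14p = 11 ⇒ p = 11/14, and the value is (5)·(11/14) − 3 = 13/14.
For Column: with q = P(C1), equating T's and B's payoffs gives 3q − 1 = −11q + 8 ⇒ q = 9/14.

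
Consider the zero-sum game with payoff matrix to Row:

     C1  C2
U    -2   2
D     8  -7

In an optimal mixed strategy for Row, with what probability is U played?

Row minima: U → -2, D → -7; maximin = -2.
Column maxima: C1 → 8, C2 → 2; minimax = 2.
-2 ≠ 2, so there is no saddle point; optimal play is mixed.
Let Row play U with probability p. Expected payoff against C1: (-2)p + 8(1−p) = −10p + 8; against C2: 2p + (-7)(1−p) = 9p − 7.
Setting these equal: −10p + 8 = 9p − 7 ⇒ −19p = -15 ⇒ p = 15/19, and the value is (-10)·(15/19) + 8 = 2/19.
For Column: with q = P(C1), equating U's and D's payoffs gives −4q + 2 = 15q − 7 ⇒ q = 9/19.

15/19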